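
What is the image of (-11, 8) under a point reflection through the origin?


Reflection through origin: (x, y) -> (-x, -y)
(-11, 8) -> (11, -8)

(11, -8)


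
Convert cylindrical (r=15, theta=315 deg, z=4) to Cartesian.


x = 15 * cos(315) = 10.6066
y = 15 * sin(315) = -10.6066
z = 4

(10.6066, -10.6066, 4)


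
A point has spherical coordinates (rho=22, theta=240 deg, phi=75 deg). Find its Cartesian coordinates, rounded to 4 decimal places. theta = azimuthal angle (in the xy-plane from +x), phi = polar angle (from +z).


x = 22 * sin(75) * cos(240) = -10.6252
y = 22 * sin(75) * sin(240) = -18.4034
z = 22 * cos(75) = 5.694

(-10.6252, -18.4034, 5.694)


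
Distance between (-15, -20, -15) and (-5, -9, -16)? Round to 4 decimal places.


d = sqrt((-5--15)^2 + (-9--20)^2 + (-16--15)^2) = 14.8997

14.8997


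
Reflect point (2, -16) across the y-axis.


Reflection across y-axis: (x, y) -> (-x, y)
(2, -16) -> (-2, -16)

(-2, -16)


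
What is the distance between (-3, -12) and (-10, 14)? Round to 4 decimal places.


d = sqrt((-10--3)^2 + (14--12)^2) = 26.9258

26.9258


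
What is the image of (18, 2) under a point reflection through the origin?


Reflection through origin: (x, y) -> (-x, -y)
(18, 2) -> (-18, -2)

(-18, -2)


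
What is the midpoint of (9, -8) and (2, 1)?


Midpoint = ((9+2)/2, (-8+1)/2) = (5.5, -3.5)

(5.5, -3.5)


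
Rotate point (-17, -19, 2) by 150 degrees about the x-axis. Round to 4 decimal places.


x' = -17
y' = -19*cos(150) - 2*sin(150) = 15.4545
z' = -19*sin(150) + 2*cos(150) = -11.2321

(-17, 15.4545, -11.2321)


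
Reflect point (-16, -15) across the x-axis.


Reflection across x-axis: (x, y) -> (x, -y)
(-16, -15) -> (-16, 15)

(-16, 15)


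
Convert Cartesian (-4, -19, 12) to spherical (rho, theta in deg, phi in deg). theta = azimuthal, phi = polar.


rho = sqrt((-4)^2 + (-19)^2 + 12^2) = 22.8254
theta = atan2(-19, -4) = 258.1113 deg
phi = acos(12/22.8254) = 58.2826 deg

rho = 22.8254, theta = 258.1113 deg, phi = 58.2826 deg


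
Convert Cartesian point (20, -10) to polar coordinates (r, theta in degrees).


r = sqrt(20^2 + (-10)^2) = 22.3607
theta = atan2(-10, 20) = 333.4349 degrees

r = 22.3607, theta = 333.4349 degrees


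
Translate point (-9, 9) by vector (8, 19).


Translation: (x+dx, y+dy) = (-9+8, 9+19) = (-1, 28)

(-1, 28)


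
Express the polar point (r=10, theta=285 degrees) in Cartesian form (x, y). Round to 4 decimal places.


x = 10 * cos(285) = 2.5882
y = 10 * sin(285) = -9.6593

(2.5882, -9.6593)


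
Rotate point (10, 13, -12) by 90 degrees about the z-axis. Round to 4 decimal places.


x' = 10*cos(90) - 13*sin(90) = -13
y' = 10*sin(90) + 13*cos(90) = 10
z' = -12

(-13, 10, -12)


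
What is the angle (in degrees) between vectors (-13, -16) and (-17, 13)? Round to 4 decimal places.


dot = -13*-17 + -16*13 = 13
|u| = 20.6155, |v| = 21.4009
cos(angle) = 0.0295
angle = 88.3115 degrees

88.3115 degrees


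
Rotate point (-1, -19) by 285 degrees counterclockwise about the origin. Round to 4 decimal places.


x' = -1*cos(285) - -19*sin(285) = -18.6114
y' = -1*sin(285) + -19*cos(285) = -3.9516

(-18.6114, -3.9516)


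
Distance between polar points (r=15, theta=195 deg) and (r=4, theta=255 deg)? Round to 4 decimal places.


d = sqrt(r1^2 + r2^2 - 2*r1*r2*cos(t2-t1))
d = sqrt(15^2 + 4^2 - 2*15*4*cos(255-195)) = 13.4536

13.4536


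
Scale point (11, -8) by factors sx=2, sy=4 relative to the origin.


Scaling: (x*sx, y*sy) = (11*2, -8*4) = (22, -32)

(22, -32)


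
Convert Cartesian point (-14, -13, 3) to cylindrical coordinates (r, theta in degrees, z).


r = sqrt((-14)^2 + (-13)^2) = 19.105
theta = atan2(-13, -14) = 222.8789 deg
z = 3

r = 19.105, theta = 222.8789 deg, z = 3


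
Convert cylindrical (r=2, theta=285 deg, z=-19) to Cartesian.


x = 2 * cos(285) = 0.5176
y = 2 * sin(285) = -1.9319
z = -19

(0.5176, -1.9319, -19)


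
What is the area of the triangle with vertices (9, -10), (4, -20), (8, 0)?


Area = |x1(y2-y3) + x2(y3-y1) + x3(y1-y2)| / 2
= |9*(-20-0) + 4*(0--10) + 8*(-10--20)| / 2
= 30

30


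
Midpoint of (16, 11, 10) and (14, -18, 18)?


Midpoint = ((16+14)/2, (11+-18)/2, (10+18)/2) = (15, -3.5, 14)

(15, -3.5, 14)


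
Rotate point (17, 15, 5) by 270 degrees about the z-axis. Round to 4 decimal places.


x' = 17*cos(270) - 15*sin(270) = 15
y' = 17*sin(270) + 15*cos(270) = -17
z' = 5

(15, -17, 5)


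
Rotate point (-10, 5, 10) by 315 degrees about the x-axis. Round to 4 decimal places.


x' = -10
y' = 5*cos(315) - 10*sin(315) = 10.6066
z' = 5*sin(315) + 10*cos(315) = 3.5355

(-10, 10.6066, 3.5355)


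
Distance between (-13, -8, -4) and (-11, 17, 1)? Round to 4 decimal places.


d = sqrt((-11--13)^2 + (17--8)^2 + (1--4)^2) = 25.5734

25.5734


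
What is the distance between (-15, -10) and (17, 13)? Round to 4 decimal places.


d = sqrt((17--15)^2 + (13--10)^2) = 39.4081

39.4081


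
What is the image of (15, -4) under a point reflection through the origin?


Reflection through origin: (x, y) -> (-x, -y)
(15, -4) -> (-15, 4)

(-15, 4)


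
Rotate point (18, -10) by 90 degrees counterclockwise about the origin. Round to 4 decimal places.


x' = 18*cos(90) - -10*sin(90) = 10
y' = 18*sin(90) + -10*cos(90) = 18

(10, 18)


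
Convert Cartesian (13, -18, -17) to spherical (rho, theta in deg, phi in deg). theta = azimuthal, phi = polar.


rho = sqrt(13^2 + (-18)^2 + (-17)^2) = 27.9643
theta = atan2(-18, 13) = 305.8377 deg
phi = acos(-17/27.9643) = 127.4392 deg

rho = 27.9643, theta = 305.8377 deg, phi = 127.4392 deg


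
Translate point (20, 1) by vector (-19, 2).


Translation: (x+dx, y+dy) = (20+-19, 1+2) = (1, 3)

(1, 3)


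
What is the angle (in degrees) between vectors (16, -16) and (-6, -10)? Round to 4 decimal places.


dot = 16*-6 + -16*-10 = 64
|u| = 22.6274, |v| = 11.6619
cos(angle) = 0.2425
angle = 75.9638 degrees

75.9638 degrees


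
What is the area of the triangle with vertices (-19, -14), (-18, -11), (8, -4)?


Area = |x1(y2-y3) + x2(y3-y1) + x3(y1-y2)| / 2
= |-19*(-11--4) + -18*(-4--14) + 8*(-14--11)| / 2
= 35.5

35.5


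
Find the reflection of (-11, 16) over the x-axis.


Reflection across x-axis: (x, y) -> (x, -y)
(-11, 16) -> (-11, -16)

(-11, -16)


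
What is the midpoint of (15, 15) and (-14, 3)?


Midpoint = ((15+-14)/2, (15+3)/2) = (0.5, 9)

(0.5, 9)


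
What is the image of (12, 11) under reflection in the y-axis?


Reflection across y-axis: (x, y) -> (-x, y)
(12, 11) -> (-12, 11)

(-12, 11)


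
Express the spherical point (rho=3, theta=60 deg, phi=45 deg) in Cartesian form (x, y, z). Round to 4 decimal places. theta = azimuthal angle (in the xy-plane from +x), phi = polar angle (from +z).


x = 3 * sin(45) * cos(60) = 1.0607
y = 3 * sin(45) * sin(60) = 1.8371
z = 3 * cos(45) = 2.1213

(1.0607, 1.8371, 2.1213)


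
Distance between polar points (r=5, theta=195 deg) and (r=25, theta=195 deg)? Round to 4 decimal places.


d = sqrt(r1^2 + r2^2 - 2*r1*r2*cos(t2-t1))
d = sqrt(5^2 + 25^2 - 2*5*25*cos(195-195)) = 20

20


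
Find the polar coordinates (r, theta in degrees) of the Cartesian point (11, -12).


r = sqrt(11^2 + (-12)^2) = 16.2788
theta = atan2(-12, 11) = 312.5104 degrees

r = 16.2788, theta = 312.5104 degrees


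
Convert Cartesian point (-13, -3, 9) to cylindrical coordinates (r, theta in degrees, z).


r = sqrt((-13)^2 + (-3)^2) = 13.3417
theta = atan2(-3, -13) = 192.9946 deg
z = 9

r = 13.3417, theta = 192.9946 deg, z = 9


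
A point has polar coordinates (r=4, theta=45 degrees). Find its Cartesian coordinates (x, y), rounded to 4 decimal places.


x = 4 * cos(45) = 2.8284
y = 4 * sin(45) = 2.8284

(2.8284, 2.8284)


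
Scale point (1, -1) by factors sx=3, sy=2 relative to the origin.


Scaling: (x*sx, y*sy) = (1*3, -1*2) = (3, -2)

(3, -2)


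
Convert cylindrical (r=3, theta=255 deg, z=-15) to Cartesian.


x = 3 * cos(255) = -0.7765
y = 3 * sin(255) = -2.8978
z = -15

(-0.7765, -2.8978, -15)


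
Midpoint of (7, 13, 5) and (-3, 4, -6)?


Midpoint = ((7+-3)/2, (13+4)/2, (5+-6)/2) = (2, 8.5, -0.5)

(2, 8.5, -0.5)


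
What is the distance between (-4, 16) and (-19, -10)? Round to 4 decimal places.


d = sqrt((-19--4)^2 + (-10-16)^2) = 30.0167

30.0167


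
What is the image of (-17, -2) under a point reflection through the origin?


Reflection through origin: (x, y) -> (-x, -y)
(-17, -2) -> (17, 2)

(17, 2)


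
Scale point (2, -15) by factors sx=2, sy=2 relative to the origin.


Scaling: (x*sx, y*sy) = (2*2, -15*2) = (4, -30)

(4, -30)


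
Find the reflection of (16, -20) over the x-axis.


Reflection across x-axis: (x, y) -> (x, -y)
(16, -20) -> (16, 20)

(16, 20)


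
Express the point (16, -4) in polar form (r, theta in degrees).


r = sqrt(16^2 + (-4)^2) = 16.4924
theta = atan2(-4, 16) = 345.9638 degrees

r = 16.4924, theta = 345.9638 degrees


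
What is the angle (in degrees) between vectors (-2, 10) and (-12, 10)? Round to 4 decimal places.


dot = -2*-12 + 10*10 = 124
|u| = 10.198, |v| = 15.6205
cos(angle) = 0.7784
angle = 38.8845 degrees

38.8845 degrees


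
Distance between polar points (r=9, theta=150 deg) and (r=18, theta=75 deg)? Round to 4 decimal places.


d = sqrt(r1^2 + r2^2 - 2*r1*r2*cos(t2-t1))
d = sqrt(9^2 + 18^2 - 2*9*18*cos(75-150)) = 17.9205

17.9205


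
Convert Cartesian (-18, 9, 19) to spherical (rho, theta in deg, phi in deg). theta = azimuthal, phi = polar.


rho = sqrt((-18)^2 + 9^2 + 19^2) = 27.6767
theta = atan2(9, -18) = 153.4349 deg
phi = acos(19/27.6767) = 46.6465 deg

rho = 27.6767, theta = 153.4349 deg, phi = 46.6465 deg


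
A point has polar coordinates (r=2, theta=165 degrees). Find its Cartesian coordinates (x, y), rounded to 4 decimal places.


x = 2 * cos(165) = -1.9319
y = 2 * sin(165) = 0.5176

(-1.9319, 0.5176)


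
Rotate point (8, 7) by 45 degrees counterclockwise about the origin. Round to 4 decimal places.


x' = 8*cos(45) - 7*sin(45) = 0.7071
y' = 8*sin(45) + 7*cos(45) = 10.6066

(0.7071, 10.6066)


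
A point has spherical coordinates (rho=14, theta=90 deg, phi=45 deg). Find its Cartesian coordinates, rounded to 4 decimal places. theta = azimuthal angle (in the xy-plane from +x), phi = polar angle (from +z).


x = 14 * sin(45) * cos(90) = 0
y = 14 * sin(45) * sin(90) = 9.8995
z = 14 * cos(45) = 9.8995

(0, 9.8995, 9.8995)


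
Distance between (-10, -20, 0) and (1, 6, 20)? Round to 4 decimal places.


d = sqrt((1--10)^2 + (6--20)^2 + (20-0)^2) = 34.5977

34.5977


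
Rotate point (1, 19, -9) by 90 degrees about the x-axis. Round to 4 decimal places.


x' = 1
y' = 19*cos(90) - -9*sin(90) = 9
z' = 19*sin(90) + -9*cos(90) = 19

(1, 9, 19)


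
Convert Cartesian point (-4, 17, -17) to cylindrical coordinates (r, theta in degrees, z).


r = sqrt((-4)^2 + 17^2) = 17.4642
theta = atan2(17, -4) = 103.2405 deg
z = -17

r = 17.4642, theta = 103.2405 deg, z = -17


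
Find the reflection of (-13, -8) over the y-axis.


Reflection across y-axis: (x, y) -> (-x, y)
(-13, -8) -> (13, -8)

(13, -8)


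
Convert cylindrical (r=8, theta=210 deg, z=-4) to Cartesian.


x = 8 * cos(210) = -6.9282
y = 8 * sin(210) = -4
z = -4

(-6.9282, -4, -4)


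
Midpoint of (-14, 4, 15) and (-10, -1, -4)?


Midpoint = ((-14+-10)/2, (4+-1)/2, (15+-4)/2) = (-12, 1.5, 5.5)

(-12, 1.5, 5.5)


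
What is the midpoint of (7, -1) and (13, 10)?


Midpoint = ((7+13)/2, (-1+10)/2) = (10, 4.5)

(10, 4.5)


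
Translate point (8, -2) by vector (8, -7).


Translation: (x+dx, y+dy) = (8+8, -2+-7) = (16, -9)

(16, -9)


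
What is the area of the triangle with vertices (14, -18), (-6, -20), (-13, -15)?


Area = |x1(y2-y3) + x2(y3-y1) + x3(y1-y2)| / 2
= |14*(-20--15) + -6*(-15--18) + -13*(-18--20)| / 2
= 57

57


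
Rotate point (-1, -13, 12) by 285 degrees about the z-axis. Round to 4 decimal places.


x' = -1*cos(285) - -13*sin(285) = -12.8159
y' = -1*sin(285) + -13*cos(285) = -2.3987
z' = 12

(-12.8159, -2.3987, 12)


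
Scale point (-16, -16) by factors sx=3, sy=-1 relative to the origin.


Scaling: (x*sx, y*sy) = (-16*3, -16*-1) = (-48, 16)

(-48, 16)


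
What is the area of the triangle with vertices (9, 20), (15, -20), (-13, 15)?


Area = |x1(y2-y3) + x2(y3-y1) + x3(y1-y2)| / 2
= |9*(-20-15) + 15*(15-20) + -13*(20--20)| / 2
= 455

455


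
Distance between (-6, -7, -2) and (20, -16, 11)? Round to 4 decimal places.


d = sqrt((20--6)^2 + (-16--7)^2 + (11--2)^2) = 30.4302

30.4302


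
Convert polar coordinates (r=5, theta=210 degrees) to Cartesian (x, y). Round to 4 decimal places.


x = 5 * cos(210) = -4.3301
y = 5 * sin(210) = -2.5

(-4.3301, -2.5)


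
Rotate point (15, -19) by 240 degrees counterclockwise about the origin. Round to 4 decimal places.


x' = 15*cos(240) - -19*sin(240) = -23.9545
y' = 15*sin(240) + -19*cos(240) = -3.4904

(-23.9545, -3.4904)


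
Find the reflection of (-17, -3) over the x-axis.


Reflection across x-axis: (x, y) -> (x, -y)
(-17, -3) -> (-17, 3)

(-17, 3)


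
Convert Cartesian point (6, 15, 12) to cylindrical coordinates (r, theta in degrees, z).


r = sqrt(6^2 + 15^2) = 16.1555
theta = atan2(15, 6) = 68.1986 deg
z = 12

r = 16.1555, theta = 68.1986 deg, z = 12


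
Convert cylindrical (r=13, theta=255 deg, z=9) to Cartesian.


x = 13 * cos(255) = -3.3646
y = 13 * sin(255) = -12.557
z = 9

(-3.3646, -12.557, 9)


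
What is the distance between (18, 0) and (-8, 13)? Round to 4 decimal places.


d = sqrt((-8-18)^2 + (13-0)^2) = 29.0689

29.0689


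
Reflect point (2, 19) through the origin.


Reflection through origin: (x, y) -> (-x, -y)
(2, 19) -> (-2, -19)

(-2, -19)


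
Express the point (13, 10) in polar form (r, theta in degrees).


r = sqrt(13^2 + 10^2) = 16.4012
theta = atan2(10, 13) = 37.5686 degrees

r = 16.4012, theta = 37.5686 degrees


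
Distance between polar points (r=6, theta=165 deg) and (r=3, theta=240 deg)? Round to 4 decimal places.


d = sqrt(r1^2 + r2^2 - 2*r1*r2*cos(t2-t1))
d = sqrt(6^2 + 3^2 - 2*6*3*cos(240-165)) = 5.9735

5.9735


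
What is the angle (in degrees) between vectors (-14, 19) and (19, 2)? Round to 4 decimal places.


dot = -14*19 + 19*2 = -228
|u| = 23.6008, |v| = 19.105
cos(angle) = -0.5057
angle = 120.3753 degrees

120.3753 degrees


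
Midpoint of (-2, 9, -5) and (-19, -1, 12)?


Midpoint = ((-2+-19)/2, (9+-1)/2, (-5+12)/2) = (-10.5, 4, 3.5)

(-10.5, 4, 3.5)


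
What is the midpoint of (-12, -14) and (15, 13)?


Midpoint = ((-12+15)/2, (-14+13)/2) = (1.5, -0.5)

(1.5, -0.5)


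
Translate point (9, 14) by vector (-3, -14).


Translation: (x+dx, y+dy) = (9+-3, 14+-14) = (6, 0)

(6, 0)


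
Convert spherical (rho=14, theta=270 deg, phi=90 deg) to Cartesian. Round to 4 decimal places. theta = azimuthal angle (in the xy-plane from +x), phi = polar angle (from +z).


x = 14 * sin(90) * cos(270) = 0
y = 14 * sin(90) * sin(270) = -14
z = 14 * cos(90) = 0

(0, -14, 0)


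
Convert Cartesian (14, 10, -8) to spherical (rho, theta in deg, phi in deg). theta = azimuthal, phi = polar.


rho = sqrt(14^2 + 10^2 + (-8)^2) = 18.9737
theta = atan2(10, 14) = 35.5377 deg
phi = acos(-8/18.9737) = 114.938 deg

rho = 18.9737, theta = 35.5377 deg, phi = 114.938 deg


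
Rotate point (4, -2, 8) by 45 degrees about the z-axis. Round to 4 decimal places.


x' = 4*cos(45) - -2*sin(45) = 4.2426
y' = 4*sin(45) + -2*cos(45) = 1.4142
z' = 8

(4.2426, 1.4142, 8)


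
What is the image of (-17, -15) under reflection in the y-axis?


Reflection across y-axis: (x, y) -> (-x, y)
(-17, -15) -> (17, -15)

(17, -15)


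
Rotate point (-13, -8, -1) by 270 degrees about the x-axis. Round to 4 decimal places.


x' = -13
y' = -8*cos(270) - -1*sin(270) = -1
z' = -8*sin(270) + -1*cos(270) = 8

(-13, -1, 8)


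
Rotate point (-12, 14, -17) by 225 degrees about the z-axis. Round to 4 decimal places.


x' = -12*cos(225) - 14*sin(225) = 18.3848
y' = -12*sin(225) + 14*cos(225) = -1.4142
z' = -17

(18.3848, -1.4142, -17)


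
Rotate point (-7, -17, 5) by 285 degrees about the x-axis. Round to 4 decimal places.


x' = -7
y' = -17*cos(285) - 5*sin(285) = 0.4297
z' = -17*sin(285) + 5*cos(285) = 17.7148

(-7, 0.4297, 17.7148)


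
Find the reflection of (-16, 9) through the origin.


Reflection through origin: (x, y) -> (-x, -y)
(-16, 9) -> (16, -9)

(16, -9)


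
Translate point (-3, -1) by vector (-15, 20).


Translation: (x+dx, y+dy) = (-3+-15, -1+20) = (-18, 19)

(-18, 19)


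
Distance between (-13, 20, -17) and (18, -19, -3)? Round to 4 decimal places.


d = sqrt((18--13)^2 + (-19-20)^2 + (-3--17)^2) = 51.7494

51.7494


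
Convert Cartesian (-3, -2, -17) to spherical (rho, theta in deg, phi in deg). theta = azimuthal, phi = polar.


rho = sqrt((-3)^2 + (-2)^2 + (-17)^2) = 17.3781
theta = atan2(-2, -3) = 213.6901 deg
phi = acos(-17/17.3781) = 168.0255 deg

rho = 17.3781, theta = 213.6901 deg, phi = 168.0255 deg


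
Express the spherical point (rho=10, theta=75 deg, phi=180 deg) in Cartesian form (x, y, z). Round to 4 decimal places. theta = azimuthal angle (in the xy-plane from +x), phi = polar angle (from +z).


x = 10 * sin(180) * cos(75) = 0
y = 10 * sin(180) * sin(75) = 0
z = 10 * cos(180) = -10

(0, 0, -10)


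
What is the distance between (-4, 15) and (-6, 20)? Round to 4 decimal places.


d = sqrt((-6--4)^2 + (20-15)^2) = 5.3852

5.3852


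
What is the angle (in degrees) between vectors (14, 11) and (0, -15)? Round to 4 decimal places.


dot = 14*0 + 11*-15 = -165
|u| = 17.8045, |v| = 15
cos(angle) = -0.6178
angle = 128.1572 degrees

128.1572 degrees


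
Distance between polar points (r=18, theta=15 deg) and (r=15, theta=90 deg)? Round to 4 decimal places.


d = sqrt(r1^2 + r2^2 - 2*r1*r2*cos(t2-t1))
d = sqrt(18^2 + 15^2 - 2*18*15*cos(90-15)) = 20.2296

20.2296


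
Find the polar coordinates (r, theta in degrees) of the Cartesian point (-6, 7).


r = sqrt((-6)^2 + 7^2) = 9.2195
theta = atan2(7, -6) = 130.6013 degrees

r = 9.2195, theta = 130.6013 degrees


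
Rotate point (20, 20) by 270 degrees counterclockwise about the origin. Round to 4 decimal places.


x' = 20*cos(270) - 20*sin(270) = 20
y' = 20*sin(270) + 20*cos(270) = -20

(20, -20)


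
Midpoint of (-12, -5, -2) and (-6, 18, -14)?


Midpoint = ((-12+-6)/2, (-5+18)/2, (-2+-14)/2) = (-9, 6.5, -8)

(-9, 6.5, -8)


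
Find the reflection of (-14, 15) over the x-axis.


Reflection across x-axis: (x, y) -> (x, -y)
(-14, 15) -> (-14, -15)

(-14, -15)


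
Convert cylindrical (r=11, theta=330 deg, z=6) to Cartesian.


x = 11 * cos(330) = 9.5263
y = 11 * sin(330) = -5.5
z = 6

(9.5263, -5.5, 6)


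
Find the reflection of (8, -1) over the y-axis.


Reflection across y-axis: (x, y) -> (-x, y)
(8, -1) -> (-8, -1)

(-8, -1)


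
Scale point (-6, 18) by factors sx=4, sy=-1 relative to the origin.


Scaling: (x*sx, y*sy) = (-6*4, 18*-1) = (-24, -18)

(-24, -18)


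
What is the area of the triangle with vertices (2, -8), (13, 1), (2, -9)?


Area = |x1(y2-y3) + x2(y3-y1) + x3(y1-y2)| / 2
= |2*(1--9) + 13*(-9--8) + 2*(-8-1)| / 2
= 5.5

5.5


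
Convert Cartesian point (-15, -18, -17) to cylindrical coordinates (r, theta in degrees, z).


r = sqrt((-15)^2 + (-18)^2) = 23.4307
theta = atan2(-18, -15) = 230.1944 deg
z = -17

r = 23.4307, theta = 230.1944 deg, z = -17


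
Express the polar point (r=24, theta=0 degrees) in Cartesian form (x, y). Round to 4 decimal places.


x = 24 * cos(0) = 24
y = 24 * sin(0) = 0

(24, 0)


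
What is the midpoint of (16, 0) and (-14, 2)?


Midpoint = ((16+-14)/2, (0+2)/2) = (1, 1)

(1, 1)


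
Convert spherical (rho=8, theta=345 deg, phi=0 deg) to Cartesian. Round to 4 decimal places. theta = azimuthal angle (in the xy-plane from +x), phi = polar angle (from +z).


x = 8 * sin(0) * cos(345) = 0
y = 8 * sin(0) * sin(345) = 0
z = 8 * cos(0) = 8

(0, 0, 8)


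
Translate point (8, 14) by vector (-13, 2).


Translation: (x+dx, y+dy) = (8+-13, 14+2) = (-5, 16)

(-5, 16)


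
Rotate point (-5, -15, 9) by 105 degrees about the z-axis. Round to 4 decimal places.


x' = -5*cos(105) - -15*sin(105) = 15.783
y' = -5*sin(105) + -15*cos(105) = -0.9473
z' = 9

(15.783, -0.9473, 9)


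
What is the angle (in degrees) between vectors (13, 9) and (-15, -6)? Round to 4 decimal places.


dot = 13*-15 + 9*-6 = -249
|u| = 15.8114, |v| = 16.1555
cos(angle) = -0.9748
angle = 167.1063 degrees

167.1063 degrees


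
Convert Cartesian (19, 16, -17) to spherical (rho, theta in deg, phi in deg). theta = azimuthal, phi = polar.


rho = sqrt(19^2 + 16^2 + (-17)^2) = 30.0998
theta = atan2(16, 19) = 40.1009 deg
phi = acos(-17/30.0998) = 124.3875 deg

rho = 30.0998, theta = 40.1009 deg, phi = 124.3875 deg


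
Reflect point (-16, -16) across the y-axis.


Reflection across y-axis: (x, y) -> (-x, y)
(-16, -16) -> (16, -16)

(16, -16)


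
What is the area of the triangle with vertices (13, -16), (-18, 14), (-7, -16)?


Area = |x1(y2-y3) + x2(y3-y1) + x3(y1-y2)| / 2
= |13*(14--16) + -18*(-16--16) + -7*(-16-14)| / 2
= 300

300


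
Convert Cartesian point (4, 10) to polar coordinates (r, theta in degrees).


r = sqrt(4^2 + 10^2) = 10.7703
theta = atan2(10, 4) = 68.1986 degrees

r = 10.7703, theta = 68.1986 degrees


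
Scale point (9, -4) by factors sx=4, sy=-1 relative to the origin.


Scaling: (x*sx, y*sy) = (9*4, -4*-1) = (36, 4)

(36, 4)


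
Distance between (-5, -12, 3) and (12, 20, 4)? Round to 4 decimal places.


d = sqrt((12--5)^2 + (20--12)^2 + (4-3)^2) = 36.2491

36.2491


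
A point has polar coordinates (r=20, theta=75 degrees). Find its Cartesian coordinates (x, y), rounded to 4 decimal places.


x = 20 * cos(75) = 5.1764
y = 20 * sin(75) = 19.3185

(5.1764, 19.3185)


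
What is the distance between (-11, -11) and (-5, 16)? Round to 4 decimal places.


d = sqrt((-5--11)^2 + (16--11)^2) = 27.6586

27.6586


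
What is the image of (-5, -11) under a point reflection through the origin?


Reflection through origin: (x, y) -> (-x, -y)
(-5, -11) -> (5, 11)

(5, 11)


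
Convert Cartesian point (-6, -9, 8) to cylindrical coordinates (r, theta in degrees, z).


r = sqrt((-6)^2 + (-9)^2) = 10.8167
theta = atan2(-9, -6) = 236.3099 deg
z = 8

r = 10.8167, theta = 236.3099 deg, z = 8


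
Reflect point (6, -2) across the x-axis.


Reflection across x-axis: (x, y) -> (x, -y)
(6, -2) -> (6, 2)

(6, 2)


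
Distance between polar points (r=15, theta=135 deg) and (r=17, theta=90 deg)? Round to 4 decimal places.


d = sqrt(r1^2 + r2^2 - 2*r1*r2*cos(t2-t1))
d = sqrt(15^2 + 17^2 - 2*15*17*cos(90-135)) = 12.3845

12.3845


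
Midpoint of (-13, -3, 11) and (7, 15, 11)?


Midpoint = ((-13+7)/2, (-3+15)/2, (11+11)/2) = (-3, 6, 11)

(-3, 6, 11)


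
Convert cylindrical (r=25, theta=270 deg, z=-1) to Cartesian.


x = 25 * cos(270) = 0
y = 25 * sin(270) = -25
z = -1

(0, -25, -1)


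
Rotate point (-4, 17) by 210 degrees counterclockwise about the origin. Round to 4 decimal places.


x' = -4*cos(210) - 17*sin(210) = 11.9641
y' = -4*sin(210) + 17*cos(210) = -12.7224

(11.9641, -12.7224)


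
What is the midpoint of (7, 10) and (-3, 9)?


Midpoint = ((7+-3)/2, (10+9)/2) = (2, 9.5)

(2, 9.5)


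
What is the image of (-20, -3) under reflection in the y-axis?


Reflection across y-axis: (x, y) -> (-x, y)
(-20, -3) -> (20, -3)

(20, -3)


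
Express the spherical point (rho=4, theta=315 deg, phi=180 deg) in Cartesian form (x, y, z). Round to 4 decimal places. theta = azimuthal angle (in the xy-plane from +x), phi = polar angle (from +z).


x = 4 * sin(180) * cos(315) = 0
y = 4 * sin(180) * sin(315) = 0
z = 4 * cos(180) = -4

(0, 0, -4)


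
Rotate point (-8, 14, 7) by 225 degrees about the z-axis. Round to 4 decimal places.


x' = -8*cos(225) - 14*sin(225) = 15.5563
y' = -8*sin(225) + 14*cos(225) = -4.2426
z' = 7

(15.5563, -4.2426, 7)


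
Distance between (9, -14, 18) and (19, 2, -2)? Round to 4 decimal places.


d = sqrt((19-9)^2 + (2--14)^2 + (-2-18)^2) = 27.4955

27.4955


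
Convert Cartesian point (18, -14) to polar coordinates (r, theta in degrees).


r = sqrt(18^2 + (-14)^2) = 22.8035
theta = atan2(-14, 18) = 322.125 degrees

r = 22.8035, theta = 322.125 degrees


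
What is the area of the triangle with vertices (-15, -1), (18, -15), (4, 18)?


Area = |x1(y2-y3) + x2(y3-y1) + x3(y1-y2)| / 2
= |-15*(-15-18) + 18*(18--1) + 4*(-1--15)| / 2
= 446.5

446.5


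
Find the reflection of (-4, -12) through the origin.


Reflection through origin: (x, y) -> (-x, -y)
(-4, -12) -> (4, 12)

(4, 12)


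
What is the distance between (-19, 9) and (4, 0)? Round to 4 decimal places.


d = sqrt((4--19)^2 + (0-9)^2) = 24.6982

24.6982


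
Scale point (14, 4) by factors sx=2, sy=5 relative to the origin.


Scaling: (x*sx, y*sy) = (14*2, 4*5) = (28, 20)

(28, 20)


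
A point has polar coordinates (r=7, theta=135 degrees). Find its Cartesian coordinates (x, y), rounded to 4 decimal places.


x = 7 * cos(135) = -4.9497
y = 7 * sin(135) = 4.9497

(-4.9497, 4.9497)


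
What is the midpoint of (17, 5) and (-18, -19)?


Midpoint = ((17+-18)/2, (5+-19)/2) = (-0.5, -7)

(-0.5, -7)


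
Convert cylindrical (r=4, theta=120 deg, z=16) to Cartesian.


x = 4 * cos(120) = -2
y = 4 * sin(120) = 3.4641
z = 16

(-2, 3.4641, 16)


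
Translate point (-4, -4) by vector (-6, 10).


Translation: (x+dx, y+dy) = (-4+-6, -4+10) = (-10, 6)

(-10, 6)


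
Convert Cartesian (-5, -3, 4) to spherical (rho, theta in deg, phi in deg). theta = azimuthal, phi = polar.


rho = sqrt((-5)^2 + (-3)^2 + 4^2) = 7.0711
theta = atan2(-3, -5) = 210.9638 deg
phi = acos(4/7.0711) = 55.5501 deg

rho = 7.0711, theta = 210.9638 deg, phi = 55.5501 deg


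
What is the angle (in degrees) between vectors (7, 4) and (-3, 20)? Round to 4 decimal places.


dot = 7*-3 + 4*20 = 59
|u| = 8.0623, |v| = 20.2237
cos(angle) = 0.3619
angle = 68.7859 degrees

68.7859 degrees


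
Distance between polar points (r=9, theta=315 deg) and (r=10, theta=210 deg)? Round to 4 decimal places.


d = sqrt(r1^2 + r2^2 - 2*r1*r2*cos(t2-t1))
d = sqrt(9^2 + 10^2 - 2*9*10*cos(210-315)) = 15.086

15.086


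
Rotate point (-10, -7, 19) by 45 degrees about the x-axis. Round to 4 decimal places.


x' = -10
y' = -7*cos(45) - 19*sin(45) = -18.3848
z' = -7*sin(45) + 19*cos(45) = 8.4853

(-10, -18.3848, 8.4853)


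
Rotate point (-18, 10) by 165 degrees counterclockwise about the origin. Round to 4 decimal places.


x' = -18*cos(165) - 10*sin(165) = 14.7985
y' = -18*sin(165) + 10*cos(165) = -14.318

(14.7985, -14.318)


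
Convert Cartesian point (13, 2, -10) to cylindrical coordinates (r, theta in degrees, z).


r = sqrt(13^2 + 2^2) = 13.1529
theta = atan2(2, 13) = 8.7462 deg
z = -10

r = 13.1529, theta = 8.7462 deg, z = -10


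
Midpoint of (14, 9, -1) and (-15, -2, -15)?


Midpoint = ((14+-15)/2, (9+-2)/2, (-1+-15)/2) = (-0.5, 3.5, -8)

(-0.5, 3.5, -8)


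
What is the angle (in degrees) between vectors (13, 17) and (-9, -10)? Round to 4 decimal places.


dot = 13*-9 + 17*-10 = -287
|u| = 21.4009, |v| = 13.4536
cos(angle) = -0.9968
angle = 175.4181 degrees

175.4181 degrees


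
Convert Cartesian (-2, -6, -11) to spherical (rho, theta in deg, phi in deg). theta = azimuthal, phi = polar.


rho = sqrt((-2)^2 + (-6)^2 + (-11)^2) = 12.6886
theta = atan2(-6, -2) = 251.5651 deg
phi = acos(-11/12.6886) = 150.1028 deg

rho = 12.6886, theta = 251.5651 deg, phi = 150.1028 deg


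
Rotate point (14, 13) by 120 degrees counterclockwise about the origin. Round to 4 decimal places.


x' = 14*cos(120) - 13*sin(120) = -18.2583
y' = 14*sin(120) + 13*cos(120) = 5.6244

(-18.2583, 5.6244)


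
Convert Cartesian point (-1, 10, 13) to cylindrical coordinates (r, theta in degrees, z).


r = sqrt((-1)^2 + 10^2) = 10.0499
theta = atan2(10, -1) = 95.7106 deg
z = 13

r = 10.0499, theta = 95.7106 deg, z = 13


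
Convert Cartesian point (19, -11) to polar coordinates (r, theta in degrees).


r = sqrt(19^2 + (-11)^2) = 21.9545
theta = atan2(-11, 19) = 329.9314 degrees

r = 21.9545, theta = 329.9314 degrees


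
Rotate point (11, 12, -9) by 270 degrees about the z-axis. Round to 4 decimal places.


x' = 11*cos(270) - 12*sin(270) = 12
y' = 11*sin(270) + 12*cos(270) = -11
z' = -9

(12, -11, -9)


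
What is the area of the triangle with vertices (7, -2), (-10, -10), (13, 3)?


Area = |x1(y2-y3) + x2(y3-y1) + x3(y1-y2)| / 2
= |7*(-10-3) + -10*(3--2) + 13*(-2--10)| / 2
= 18.5

18.5


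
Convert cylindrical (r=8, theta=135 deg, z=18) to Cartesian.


x = 8 * cos(135) = -5.6569
y = 8 * sin(135) = 5.6569
z = 18

(-5.6569, 5.6569, 18)


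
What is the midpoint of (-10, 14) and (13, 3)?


Midpoint = ((-10+13)/2, (14+3)/2) = (1.5, 8.5)

(1.5, 8.5)


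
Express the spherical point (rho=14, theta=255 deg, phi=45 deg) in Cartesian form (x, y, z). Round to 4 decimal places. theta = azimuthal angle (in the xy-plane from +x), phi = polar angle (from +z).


x = 14 * sin(45) * cos(255) = -2.5622
y = 14 * sin(45) * sin(255) = -9.5622
z = 14 * cos(45) = 9.8995

(-2.5622, -9.5622, 9.8995)


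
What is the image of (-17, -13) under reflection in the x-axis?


Reflection across x-axis: (x, y) -> (x, -y)
(-17, -13) -> (-17, 13)

(-17, 13)


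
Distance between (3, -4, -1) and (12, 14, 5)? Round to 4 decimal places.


d = sqrt((12-3)^2 + (14--4)^2 + (5--1)^2) = 21

21


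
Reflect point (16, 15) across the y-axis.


Reflection across y-axis: (x, y) -> (-x, y)
(16, 15) -> (-16, 15)

(-16, 15)


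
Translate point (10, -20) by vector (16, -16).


Translation: (x+dx, y+dy) = (10+16, -20+-16) = (26, -36)

(26, -36)


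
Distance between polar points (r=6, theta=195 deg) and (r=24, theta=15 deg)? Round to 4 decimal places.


d = sqrt(r1^2 + r2^2 - 2*r1*r2*cos(t2-t1))
d = sqrt(6^2 + 24^2 - 2*6*24*cos(15-195)) = 30

30


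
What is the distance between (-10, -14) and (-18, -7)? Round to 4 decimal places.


d = sqrt((-18--10)^2 + (-7--14)^2) = 10.6301

10.6301


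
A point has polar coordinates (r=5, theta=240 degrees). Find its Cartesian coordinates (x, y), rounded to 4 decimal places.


x = 5 * cos(240) = -2.5
y = 5 * sin(240) = -4.3301

(-2.5, -4.3301)


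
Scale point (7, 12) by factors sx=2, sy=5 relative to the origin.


Scaling: (x*sx, y*sy) = (7*2, 12*5) = (14, 60)

(14, 60)


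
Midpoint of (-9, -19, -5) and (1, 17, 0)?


Midpoint = ((-9+1)/2, (-19+17)/2, (-5+0)/2) = (-4, -1, -2.5)

(-4, -1, -2.5)


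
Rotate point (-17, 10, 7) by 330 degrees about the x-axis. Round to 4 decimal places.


x' = -17
y' = 10*cos(330) - 7*sin(330) = 12.1603
z' = 10*sin(330) + 7*cos(330) = 1.0622

(-17, 12.1603, 1.0622)


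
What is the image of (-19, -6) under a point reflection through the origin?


Reflection through origin: (x, y) -> (-x, -y)
(-19, -6) -> (19, 6)

(19, 6)


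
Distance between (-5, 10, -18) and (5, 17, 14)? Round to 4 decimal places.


d = sqrt((5--5)^2 + (17-10)^2 + (14--18)^2) = 34.2491

34.2491


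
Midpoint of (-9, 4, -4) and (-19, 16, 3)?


Midpoint = ((-9+-19)/2, (4+16)/2, (-4+3)/2) = (-14, 10, -0.5)

(-14, 10, -0.5)


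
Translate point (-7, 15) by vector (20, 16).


Translation: (x+dx, y+dy) = (-7+20, 15+16) = (13, 31)

(13, 31)


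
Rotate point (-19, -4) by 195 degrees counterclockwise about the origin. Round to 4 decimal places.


x' = -19*cos(195) - -4*sin(195) = 17.3173
y' = -19*sin(195) + -4*cos(195) = 8.7813

(17.3173, 8.7813)


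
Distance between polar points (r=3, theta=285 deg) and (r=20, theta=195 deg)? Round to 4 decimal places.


d = sqrt(r1^2 + r2^2 - 2*r1*r2*cos(t2-t1))
d = sqrt(3^2 + 20^2 - 2*3*20*cos(195-285)) = 20.2237

20.2237


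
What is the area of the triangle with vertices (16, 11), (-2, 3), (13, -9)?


Area = |x1(y2-y3) + x2(y3-y1) + x3(y1-y2)| / 2
= |16*(3--9) + -2*(-9-11) + 13*(11-3)| / 2
= 168

168


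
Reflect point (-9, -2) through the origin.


Reflection through origin: (x, y) -> (-x, -y)
(-9, -2) -> (9, 2)

(9, 2)


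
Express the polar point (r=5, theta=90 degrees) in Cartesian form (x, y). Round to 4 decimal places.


x = 5 * cos(90) = 0
y = 5 * sin(90) = 5

(0, 5)


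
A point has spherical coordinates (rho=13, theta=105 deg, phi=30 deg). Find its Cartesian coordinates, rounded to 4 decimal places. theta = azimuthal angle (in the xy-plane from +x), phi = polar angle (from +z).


x = 13 * sin(30) * cos(105) = -1.6823
y = 13 * sin(30) * sin(105) = 6.2785
z = 13 * cos(30) = 11.2583

(-1.6823, 6.2785, 11.2583)


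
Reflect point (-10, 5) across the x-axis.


Reflection across x-axis: (x, y) -> (x, -y)
(-10, 5) -> (-10, -5)

(-10, -5)


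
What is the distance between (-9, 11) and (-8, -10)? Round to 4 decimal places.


d = sqrt((-8--9)^2 + (-10-11)^2) = 21.0238

21.0238


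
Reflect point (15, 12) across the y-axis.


Reflection across y-axis: (x, y) -> (-x, y)
(15, 12) -> (-15, 12)

(-15, 12)


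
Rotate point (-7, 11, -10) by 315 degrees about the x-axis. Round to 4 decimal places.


x' = -7
y' = 11*cos(315) - -10*sin(315) = 0.7071
z' = 11*sin(315) + -10*cos(315) = -14.8492

(-7, 0.7071, -14.8492)


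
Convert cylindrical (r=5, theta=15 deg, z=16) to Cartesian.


x = 5 * cos(15) = 4.8296
y = 5 * sin(15) = 1.2941
z = 16

(4.8296, 1.2941, 16)


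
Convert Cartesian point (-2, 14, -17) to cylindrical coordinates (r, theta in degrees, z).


r = sqrt((-2)^2 + 14^2) = 14.1421
theta = atan2(14, -2) = 98.1301 deg
z = -17

r = 14.1421, theta = 98.1301 deg, z = -17


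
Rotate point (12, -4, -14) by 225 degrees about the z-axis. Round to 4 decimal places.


x' = 12*cos(225) - -4*sin(225) = -11.3137
y' = 12*sin(225) + -4*cos(225) = -5.6569
z' = -14

(-11.3137, -5.6569, -14)


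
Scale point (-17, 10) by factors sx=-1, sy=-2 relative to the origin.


Scaling: (x*sx, y*sy) = (-17*-1, 10*-2) = (17, -20)

(17, -20)


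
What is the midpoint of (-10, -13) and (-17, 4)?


Midpoint = ((-10+-17)/2, (-13+4)/2) = (-13.5, -4.5)

(-13.5, -4.5)


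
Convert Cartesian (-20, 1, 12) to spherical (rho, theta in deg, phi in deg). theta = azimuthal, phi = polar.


rho = sqrt((-20)^2 + 1^2 + 12^2) = 23.3452
theta = atan2(1, -20) = 177.1376 deg
phi = acos(12/23.3452) = 59.0678 deg

rho = 23.3452, theta = 177.1376 deg, phi = 59.0678 deg


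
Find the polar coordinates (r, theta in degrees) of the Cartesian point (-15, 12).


r = sqrt((-15)^2 + 12^2) = 19.2094
theta = atan2(12, -15) = 141.3402 degrees

r = 19.2094, theta = 141.3402 degrees


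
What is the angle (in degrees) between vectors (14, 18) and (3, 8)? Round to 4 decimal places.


dot = 14*3 + 18*8 = 186
|u| = 22.8035, |v| = 8.544
cos(angle) = 0.9547
angle = 17.3189 degrees

17.3189 degrees


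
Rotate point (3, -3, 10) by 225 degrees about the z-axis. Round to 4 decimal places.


x' = 3*cos(225) - -3*sin(225) = -4.2426
y' = 3*sin(225) + -3*cos(225) = 0
z' = 10

(-4.2426, 0, 10)


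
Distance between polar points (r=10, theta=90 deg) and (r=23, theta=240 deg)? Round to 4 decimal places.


d = sqrt(r1^2 + r2^2 - 2*r1*r2*cos(t2-t1))
d = sqrt(10^2 + 23^2 - 2*10*23*cos(240-90)) = 32.0526

32.0526


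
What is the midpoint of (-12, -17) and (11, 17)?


Midpoint = ((-12+11)/2, (-17+17)/2) = (-0.5, 0)

(-0.5, 0)


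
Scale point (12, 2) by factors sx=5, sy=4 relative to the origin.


Scaling: (x*sx, y*sy) = (12*5, 2*4) = (60, 8)

(60, 8)


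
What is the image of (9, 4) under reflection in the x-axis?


Reflection across x-axis: (x, y) -> (x, -y)
(9, 4) -> (9, -4)

(9, -4)


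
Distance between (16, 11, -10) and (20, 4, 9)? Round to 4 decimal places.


d = sqrt((20-16)^2 + (4-11)^2 + (9--10)^2) = 20.6398

20.6398


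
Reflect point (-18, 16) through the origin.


Reflection through origin: (x, y) -> (-x, -y)
(-18, 16) -> (18, -16)

(18, -16)


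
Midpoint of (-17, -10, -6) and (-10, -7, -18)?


Midpoint = ((-17+-10)/2, (-10+-7)/2, (-6+-18)/2) = (-13.5, -8.5, -12)

(-13.5, -8.5, -12)


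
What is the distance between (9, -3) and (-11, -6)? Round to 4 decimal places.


d = sqrt((-11-9)^2 + (-6--3)^2) = 20.2237

20.2237


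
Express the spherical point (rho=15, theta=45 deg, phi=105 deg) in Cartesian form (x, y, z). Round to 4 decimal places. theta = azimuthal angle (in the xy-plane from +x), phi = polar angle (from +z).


x = 15 * sin(105) * cos(45) = 10.2452
y = 15 * sin(105) * sin(45) = 10.2452
z = 15 * cos(105) = -3.8823

(10.2452, 10.2452, -3.8823)


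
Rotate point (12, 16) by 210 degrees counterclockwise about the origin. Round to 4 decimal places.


x' = 12*cos(210) - 16*sin(210) = -2.3923
y' = 12*sin(210) + 16*cos(210) = -19.8564

(-2.3923, -19.8564)


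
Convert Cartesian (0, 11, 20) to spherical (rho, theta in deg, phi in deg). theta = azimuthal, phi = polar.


rho = sqrt(0^2 + 11^2 + 20^2) = 22.8254
theta = atan2(11, 0) = 90 deg
phi = acos(20/22.8254) = 28.8108 deg

rho = 22.8254, theta = 90 deg, phi = 28.8108 deg


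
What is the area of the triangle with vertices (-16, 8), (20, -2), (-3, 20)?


Area = |x1(y2-y3) + x2(y3-y1) + x3(y1-y2)| / 2
= |-16*(-2-20) + 20*(20-8) + -3*(8--2)| / 2
= 281

281


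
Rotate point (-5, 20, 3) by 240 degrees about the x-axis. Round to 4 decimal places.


x' = -5
y' = 20*cos(240) - 3*sin(240) = -7.4019
z' = 20*sin(240) + 3*cos(240) = -18.8205

(-5, -7.4019, -18.8205)


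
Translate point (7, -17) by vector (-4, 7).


Translation: (x+dx, y+dy) = (7+-4, -17+7) = (3, -10)

(3, -10)


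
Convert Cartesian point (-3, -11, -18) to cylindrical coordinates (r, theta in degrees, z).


r = sqrt((-3)^2 + (-11)^2) = 11.4018
theta = atan2(-11, -3) = 254.7449 deg
z = -18

r = 11.4018, theta = 254.7449 deg, z = -18


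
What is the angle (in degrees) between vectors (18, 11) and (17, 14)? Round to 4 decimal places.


dot = 18*17 + 11*14 = 460
|u| = 21.095, |v| = 22.0227
cos(angle) = 0.9902
angle = 8.0429 degrees

8.0429 degrees


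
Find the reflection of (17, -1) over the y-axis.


Reflection across y-axis: (x, y) -> (-x, y)
(17, -1) -> (-17, -1)

(-17, -1)


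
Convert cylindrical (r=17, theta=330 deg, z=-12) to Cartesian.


x = 17 * cos(330) = 14.7224
y = 17 * sin(330) = -8.5
z = -12

(14.7224, -8.5, -12)


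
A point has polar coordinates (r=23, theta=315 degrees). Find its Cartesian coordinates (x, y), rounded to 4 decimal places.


x = 23 * cos(315) = 16.2635
y = 23 * sin(315) = -16.2635

(16.2635, -16.2635)


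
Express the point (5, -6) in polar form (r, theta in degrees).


r = sqrt(5^2 + (-6)^2) = 7.8102
theta = atan2(-6, 5) = 309.8056 degrees

r = 7.8102, theta = 309.8056 degrees


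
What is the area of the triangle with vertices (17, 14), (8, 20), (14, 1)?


Area = |x1(y2-y3) + x2(y3-y1) + x3(y1-y2)| / 2
= |17*(20-1) + 8*(1-14) + 14*(14-20)| / 2
= 67.5

67.5


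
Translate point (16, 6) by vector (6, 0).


Translation: (x+dx, y+dy) = (16+6, 6+0) = (22, 6)

(22, 6)


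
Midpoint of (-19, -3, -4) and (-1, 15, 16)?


Midpoint = ((-19+-1)/2, (-3+15)/2, (-4+16)/2) = (-10, 6, 6)

(-10, 6, 6)


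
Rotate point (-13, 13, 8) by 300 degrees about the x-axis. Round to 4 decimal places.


x' = -13
y' = 13*cos(300) - 8*sin(300) = 13.4282
z' = 13*sin(300) + 8*cos(300) = -7.2583

(-13, 13.4282, -7.2583)
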